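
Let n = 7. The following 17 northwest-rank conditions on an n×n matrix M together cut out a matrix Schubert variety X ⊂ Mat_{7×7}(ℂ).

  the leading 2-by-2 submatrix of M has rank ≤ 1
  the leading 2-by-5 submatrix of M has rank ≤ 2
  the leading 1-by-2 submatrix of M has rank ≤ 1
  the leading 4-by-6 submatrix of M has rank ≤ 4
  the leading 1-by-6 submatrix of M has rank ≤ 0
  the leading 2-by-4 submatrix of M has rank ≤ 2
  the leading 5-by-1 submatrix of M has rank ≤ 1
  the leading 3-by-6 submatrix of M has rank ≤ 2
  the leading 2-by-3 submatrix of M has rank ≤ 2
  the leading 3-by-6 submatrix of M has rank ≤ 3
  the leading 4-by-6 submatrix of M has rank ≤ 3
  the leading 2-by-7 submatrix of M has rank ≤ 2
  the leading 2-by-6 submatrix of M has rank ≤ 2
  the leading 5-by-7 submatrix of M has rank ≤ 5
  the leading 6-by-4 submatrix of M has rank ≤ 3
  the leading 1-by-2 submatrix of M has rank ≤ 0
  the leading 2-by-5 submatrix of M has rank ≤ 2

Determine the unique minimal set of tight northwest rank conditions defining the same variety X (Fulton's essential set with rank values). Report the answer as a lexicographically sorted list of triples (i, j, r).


Computing R[i][j] = min implied NW-rank bound (n=7, 17 conditions):

  row 1: 0 | 0 | 0 | 0 | 0 | 0 | 1
  row 2: 1 | 1 | 1 | 1 | 1 | 1 | 2
  row 3: 1 | 2 | 2 | 2 | 2 | 2 | 3
  row 4: 1 | 2 | 3 | 3 | 3 | 3 | 4
  row 5: 1 | 2 | 3 | 3 | 4 | 4 | 5
  row 6: 1 | 2 | 3 | 3 | 4 | 5 | 6
  row 7: 1 | 2 | 3 | 4 | 5 | 6 | 7

giving w = (7, 1, 2, 3, 5, 6, 4) via Δ²R.

Rothe diagram D(w) (8 cells), 2 SE-corners (essential conditions):

[(1, 6, 0), (6, 4, 3)]


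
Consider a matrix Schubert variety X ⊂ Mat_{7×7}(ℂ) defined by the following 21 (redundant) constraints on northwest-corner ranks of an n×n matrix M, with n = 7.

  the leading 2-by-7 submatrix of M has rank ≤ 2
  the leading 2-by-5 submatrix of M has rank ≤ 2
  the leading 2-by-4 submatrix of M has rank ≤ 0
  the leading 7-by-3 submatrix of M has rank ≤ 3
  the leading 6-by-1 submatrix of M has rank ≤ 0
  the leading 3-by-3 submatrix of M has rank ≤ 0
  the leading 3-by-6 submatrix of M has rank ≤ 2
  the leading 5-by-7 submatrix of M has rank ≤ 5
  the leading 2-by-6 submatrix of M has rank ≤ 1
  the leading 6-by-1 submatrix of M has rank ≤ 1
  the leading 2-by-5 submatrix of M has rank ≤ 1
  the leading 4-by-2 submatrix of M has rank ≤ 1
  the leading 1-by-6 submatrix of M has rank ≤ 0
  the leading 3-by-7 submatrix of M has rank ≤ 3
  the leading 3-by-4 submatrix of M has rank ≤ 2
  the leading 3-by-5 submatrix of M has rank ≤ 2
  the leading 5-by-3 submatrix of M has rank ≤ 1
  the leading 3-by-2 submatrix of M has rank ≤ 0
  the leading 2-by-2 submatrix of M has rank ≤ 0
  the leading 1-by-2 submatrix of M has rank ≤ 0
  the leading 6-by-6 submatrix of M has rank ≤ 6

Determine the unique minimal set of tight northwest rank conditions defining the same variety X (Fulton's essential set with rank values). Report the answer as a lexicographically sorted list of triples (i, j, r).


Propagating the 21 rank bounds to every northwest block:

  i=1: 0 0 0 0 0 0 1
  i=2: 0 0 0 0 1 1 2
  i=3: 0 0 0 1 2 2 3
  i=4: 0 1 1 2 3 3 4
  i=5: 0 1 1 2 3 4 5
  i=6: 0 1 2 3 4 5 6
  i=7: 1 2 3 4 5 6 7

the unique w with this rank table is (7, 5, 4, 2, 6, 3, 1).

|D(w)|=17, |Ess(w)|=5:

[(1, 6, 0), (2, 4, 0), (3, 3, 0), (5, 3, 1), (6, 1, 0)]


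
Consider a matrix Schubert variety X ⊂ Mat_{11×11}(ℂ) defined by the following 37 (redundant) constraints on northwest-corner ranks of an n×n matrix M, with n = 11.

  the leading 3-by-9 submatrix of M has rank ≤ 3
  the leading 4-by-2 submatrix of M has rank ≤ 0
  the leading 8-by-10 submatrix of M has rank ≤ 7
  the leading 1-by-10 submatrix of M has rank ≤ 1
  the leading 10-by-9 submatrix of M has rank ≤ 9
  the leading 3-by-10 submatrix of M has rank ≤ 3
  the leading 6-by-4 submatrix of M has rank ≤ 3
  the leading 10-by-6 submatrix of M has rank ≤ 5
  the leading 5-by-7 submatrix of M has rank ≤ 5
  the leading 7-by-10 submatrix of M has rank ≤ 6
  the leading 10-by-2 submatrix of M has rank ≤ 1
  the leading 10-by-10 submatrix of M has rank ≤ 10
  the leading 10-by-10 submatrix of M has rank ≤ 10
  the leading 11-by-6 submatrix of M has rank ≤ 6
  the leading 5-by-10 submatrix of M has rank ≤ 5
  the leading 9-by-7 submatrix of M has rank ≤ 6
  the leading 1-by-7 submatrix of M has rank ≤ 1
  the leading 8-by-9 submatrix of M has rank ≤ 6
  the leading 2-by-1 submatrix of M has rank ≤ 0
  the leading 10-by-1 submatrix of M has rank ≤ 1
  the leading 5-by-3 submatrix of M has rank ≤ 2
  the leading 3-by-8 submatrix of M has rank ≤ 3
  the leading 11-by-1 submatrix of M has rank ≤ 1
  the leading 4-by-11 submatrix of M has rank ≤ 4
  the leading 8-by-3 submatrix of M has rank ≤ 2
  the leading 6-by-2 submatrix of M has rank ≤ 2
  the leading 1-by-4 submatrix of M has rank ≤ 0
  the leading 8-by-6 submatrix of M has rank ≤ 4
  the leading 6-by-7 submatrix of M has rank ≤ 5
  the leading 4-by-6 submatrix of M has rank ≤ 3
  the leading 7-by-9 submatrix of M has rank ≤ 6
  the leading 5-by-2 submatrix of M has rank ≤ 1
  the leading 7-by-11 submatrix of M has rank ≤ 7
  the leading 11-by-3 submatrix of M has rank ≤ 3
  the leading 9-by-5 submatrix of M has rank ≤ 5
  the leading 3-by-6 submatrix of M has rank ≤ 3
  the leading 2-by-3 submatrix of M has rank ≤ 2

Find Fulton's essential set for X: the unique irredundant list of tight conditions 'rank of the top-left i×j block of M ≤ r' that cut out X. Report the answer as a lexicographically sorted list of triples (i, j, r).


Recovering R(i,j) via the rank-extension bound from the 37 conditions:

  0 | 0 | 0 | 0 | 1 | 1 | 1 | 1 | 1 | 1 | 1
  0 | 0 | 1 | 1 | 2 | 2 | 2 | 2 | 2 | 2 | 2
  0 | 0 | 1 | 2 | 3 | 3 | 3 | 3 | 3 | 3 | 3
  0 | 0 | 1 | 2 | 3 | 3 | 4 | 4 | 4 | 4 | 4
  1 | 1 | 2 | 3 | 4 | 4 | 5 | 5 | 5 | 5 | 5
  1 | 1 | 2 | 3 | 4 | 4 | 5 | 6 | 6 | 6 | 6
  1 | 1 | 2 | 3 | 4 | 4 | 5 | 6 | 6 | 6 | 7
  1 | 1 | 2 | 3 | 4 | 4 | 5 | 6 | 6 | 7 | 8
  1 | 1 | 2 | 3 | 4 | 5 | 6 | 7 | 7 | 8 | 9
  1 | 1 | 2 | 3 | 4 | 5 | 6 | 7 | 8 | 9 | 10
  1 | 2 | 3 | 4 | 5 | 6 | 7 | 8 | 9 | 10 | 11

the unique w with this rank table is (5, 3, 4, 7, 1, 8, 11, 10, 6, 9, 2).

ℓ(w)=22; the 7 essential cells (i,j,r):

[(1, 4, 0), (4, 2, 0), (4, 6, 3), (7, 10, 6), (8, 6, 4), (8, 9, 6), (10, 2, 1)]


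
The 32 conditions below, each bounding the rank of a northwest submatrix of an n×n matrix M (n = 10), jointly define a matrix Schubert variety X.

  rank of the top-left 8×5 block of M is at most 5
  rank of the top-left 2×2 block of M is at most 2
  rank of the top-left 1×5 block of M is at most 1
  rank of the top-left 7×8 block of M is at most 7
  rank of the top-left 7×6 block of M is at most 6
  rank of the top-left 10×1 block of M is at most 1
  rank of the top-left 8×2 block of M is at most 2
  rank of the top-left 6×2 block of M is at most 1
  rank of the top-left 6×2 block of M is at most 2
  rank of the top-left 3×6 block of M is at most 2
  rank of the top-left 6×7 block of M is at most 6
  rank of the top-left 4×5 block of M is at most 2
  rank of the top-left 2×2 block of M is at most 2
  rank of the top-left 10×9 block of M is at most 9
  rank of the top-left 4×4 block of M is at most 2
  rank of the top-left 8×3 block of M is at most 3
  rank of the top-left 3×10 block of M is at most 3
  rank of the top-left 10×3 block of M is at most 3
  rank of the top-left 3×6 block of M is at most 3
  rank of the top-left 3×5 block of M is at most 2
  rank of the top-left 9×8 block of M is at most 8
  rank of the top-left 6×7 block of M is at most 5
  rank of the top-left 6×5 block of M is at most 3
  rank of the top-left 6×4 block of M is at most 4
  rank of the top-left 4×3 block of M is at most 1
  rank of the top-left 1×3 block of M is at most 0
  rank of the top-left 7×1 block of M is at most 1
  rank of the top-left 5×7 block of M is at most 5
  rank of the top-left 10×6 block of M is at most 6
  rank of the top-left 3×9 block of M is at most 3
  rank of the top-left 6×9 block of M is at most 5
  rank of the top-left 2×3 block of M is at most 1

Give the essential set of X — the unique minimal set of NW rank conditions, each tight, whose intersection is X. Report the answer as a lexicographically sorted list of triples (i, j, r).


Computing R[i][j] = min implied NW-rank bound (n=10, 32 conditions):

  0, 0, 0, 1, 1, 1, 1, 1, 1, 1
  1, 1, 1, 2, 2, 2, 2, 2, 2, 2
  1, 1, 1, 2, 2, 2, 3, 3, 3, 3
  1, 1, 1, 2, 2, 3, 4, 4, 4, 4
  1, 1, 2, 3, 3, 4, 5, 5, 5, 5
  1, 1, 2, 3, 3, 4, 5, 5, 5, 6
  1, 2, 3, 4, 4, 5, 6, 6, 6, 7
  1, 2, 3, 4, 5, 6, 7, 7, 7, 8
  1, 2, 3, 4, 5, 6, 7, 8, 8, 9
  1, 2, 3, 4, 5, 6, 7, 8, 9, 10

hence w(1..10) = (4, 1, 7, 6, 3, 10, 2, 5, 8, 9).

ℓ(w)=15; the 7 essential cells (i,j,r):

[(1, 3, 0), (3, 6, 2), (4, 3, 1), (4, 5, 2), (6, 2, 1), (6, 5, 3), (6, 9, 5)]


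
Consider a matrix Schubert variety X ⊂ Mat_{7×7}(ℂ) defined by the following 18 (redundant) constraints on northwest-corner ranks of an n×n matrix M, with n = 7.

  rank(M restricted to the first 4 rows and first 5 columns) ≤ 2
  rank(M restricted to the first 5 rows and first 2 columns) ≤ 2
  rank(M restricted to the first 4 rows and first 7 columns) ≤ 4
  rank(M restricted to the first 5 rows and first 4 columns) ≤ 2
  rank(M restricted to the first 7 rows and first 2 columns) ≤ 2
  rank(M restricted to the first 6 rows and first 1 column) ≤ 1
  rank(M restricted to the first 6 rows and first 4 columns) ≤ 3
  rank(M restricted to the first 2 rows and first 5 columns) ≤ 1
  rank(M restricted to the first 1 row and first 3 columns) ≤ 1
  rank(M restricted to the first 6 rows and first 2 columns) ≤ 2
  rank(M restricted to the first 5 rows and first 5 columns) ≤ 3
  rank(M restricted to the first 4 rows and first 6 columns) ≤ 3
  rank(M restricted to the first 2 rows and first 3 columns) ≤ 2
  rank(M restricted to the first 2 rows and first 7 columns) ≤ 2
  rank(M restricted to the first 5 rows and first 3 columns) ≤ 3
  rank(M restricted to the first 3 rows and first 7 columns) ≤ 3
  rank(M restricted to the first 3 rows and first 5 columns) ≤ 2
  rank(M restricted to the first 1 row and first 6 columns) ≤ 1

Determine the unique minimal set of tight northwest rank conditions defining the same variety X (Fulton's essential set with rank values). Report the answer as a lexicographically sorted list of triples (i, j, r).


Reconstructing r_w from the 18 given conditions:

  R[1]: 1, 1, 1, 1, 1, 1, 1
  R[2]: 1, 1, 1, 1, 1, 2, 2
  R[3]: 1, 2, 2, 2, 2, 3, 3
  R[4]: 1, 2, 2, 2, 2, 3, 4
  R[5]: 1, 2, 2, 2, 3, 4, 5
  R[6]: 1, 2, 3, 3, 4, 5, 6
  R[7]: 1, 2, 3, 4, 5, 6, 7

hence w(1..7) = (1, 6, 2, 7, 5, 3, 4).

|D(w)|=9, |Ess(w)|=3:

[(2, 5, 1), (4, 5, 2), (5, 4, 2)]


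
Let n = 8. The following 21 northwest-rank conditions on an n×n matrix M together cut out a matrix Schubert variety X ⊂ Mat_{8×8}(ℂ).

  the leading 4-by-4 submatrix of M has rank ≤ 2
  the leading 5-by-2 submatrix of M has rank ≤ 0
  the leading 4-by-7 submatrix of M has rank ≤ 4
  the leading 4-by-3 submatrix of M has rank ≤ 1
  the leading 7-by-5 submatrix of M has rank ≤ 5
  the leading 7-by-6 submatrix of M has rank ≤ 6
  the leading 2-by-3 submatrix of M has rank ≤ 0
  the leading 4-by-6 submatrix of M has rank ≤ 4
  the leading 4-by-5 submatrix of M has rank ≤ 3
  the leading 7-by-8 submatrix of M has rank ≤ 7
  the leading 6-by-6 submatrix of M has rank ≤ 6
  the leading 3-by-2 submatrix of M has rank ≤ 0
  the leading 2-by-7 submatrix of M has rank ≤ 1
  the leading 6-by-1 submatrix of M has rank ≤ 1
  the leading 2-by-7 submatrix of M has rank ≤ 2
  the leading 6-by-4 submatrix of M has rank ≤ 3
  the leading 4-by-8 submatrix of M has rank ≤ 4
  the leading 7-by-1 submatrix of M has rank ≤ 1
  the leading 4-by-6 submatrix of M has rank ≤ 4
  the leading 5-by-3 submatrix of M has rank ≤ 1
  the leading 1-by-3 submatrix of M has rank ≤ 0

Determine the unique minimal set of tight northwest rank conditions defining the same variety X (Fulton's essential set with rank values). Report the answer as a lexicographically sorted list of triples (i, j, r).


Propagating the 21 rank bounds to every northwest block:

  0, 0, 0, 1, 1, 1, 1, 1
  0, 0, 0, 1, 1, 1, 1, 2
  0, 0, 1, 2, 2, 2, 2, 3
  0, 0, 1, 2, 3, 3, 3, 4
  0, 0, 1, 2, 3, 4, 4, 5
  1, 1, 2, 3, 4, 5, 5, 6
  1, 2, 3, 4, 5, 6, 6, 7
  1, 2, 3, 4, 5, 6, 7, 8

the unique w with this rank table is (4, 8, 3, 5, 6, 1, 2, 7).

ℓ(w)=15; the 3 essential cells (i,j,r):

[(2, 3, 0), (2, 7, 1), (5, 2, 0)]


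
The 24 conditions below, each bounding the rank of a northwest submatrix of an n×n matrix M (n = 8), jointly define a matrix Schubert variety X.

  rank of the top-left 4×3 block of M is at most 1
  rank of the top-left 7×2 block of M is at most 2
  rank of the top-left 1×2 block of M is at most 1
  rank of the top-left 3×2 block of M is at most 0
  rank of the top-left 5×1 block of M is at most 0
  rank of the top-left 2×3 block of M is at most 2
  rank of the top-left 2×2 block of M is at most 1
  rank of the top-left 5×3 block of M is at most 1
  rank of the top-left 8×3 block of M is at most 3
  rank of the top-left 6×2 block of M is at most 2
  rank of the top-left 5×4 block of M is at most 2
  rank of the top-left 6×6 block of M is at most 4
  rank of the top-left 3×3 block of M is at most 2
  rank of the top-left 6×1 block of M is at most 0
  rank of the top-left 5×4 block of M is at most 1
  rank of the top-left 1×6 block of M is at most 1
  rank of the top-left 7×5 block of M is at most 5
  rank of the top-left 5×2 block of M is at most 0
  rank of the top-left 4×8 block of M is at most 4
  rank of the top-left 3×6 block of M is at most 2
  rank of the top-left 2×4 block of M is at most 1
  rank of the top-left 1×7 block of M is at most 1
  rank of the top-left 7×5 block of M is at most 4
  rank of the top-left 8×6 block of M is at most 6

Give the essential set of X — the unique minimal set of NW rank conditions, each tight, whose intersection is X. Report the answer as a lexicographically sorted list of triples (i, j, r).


The tightest implied rank at each (i,j), from the 24 conditions:

  R[1]: 0 | 0 | 1 | 1 | 1 | 1 | 1 | 1
  R[2]: 0 | 0 | 1 | 1 | 2 | 2 | 2 | 2
  R[3]: 0 | 0 | 1 | 1 | 2 | 2 | 3 | 3
  R[4]: 0 | 0 | 1 | 1 | 2 | 3 | 4 | 4
  R[5]: 0 | 0 | 1 | 1 | 2 | 3 | 4 | 5
  R[6]: 0 | 1 | 2 | 2 | 3 | 4 | 5 | 6
  R[7]: 1 | 2 | 3 | 3 | 4 | 5 | 6 | 7
  R[8]: 1 | 2 | 3 | 4 | 5 | 6 | 7 | 8

giving w = (3, 5, 7, 6, 8, 2, 1, 4) via Δ²R.

Rothe diagram D(w) (16 cells), 4 SE-corners (essential conditions):

[(3, 6, 2), (5, 2, 0), (5, 4, 1), (6, 1, 0)]


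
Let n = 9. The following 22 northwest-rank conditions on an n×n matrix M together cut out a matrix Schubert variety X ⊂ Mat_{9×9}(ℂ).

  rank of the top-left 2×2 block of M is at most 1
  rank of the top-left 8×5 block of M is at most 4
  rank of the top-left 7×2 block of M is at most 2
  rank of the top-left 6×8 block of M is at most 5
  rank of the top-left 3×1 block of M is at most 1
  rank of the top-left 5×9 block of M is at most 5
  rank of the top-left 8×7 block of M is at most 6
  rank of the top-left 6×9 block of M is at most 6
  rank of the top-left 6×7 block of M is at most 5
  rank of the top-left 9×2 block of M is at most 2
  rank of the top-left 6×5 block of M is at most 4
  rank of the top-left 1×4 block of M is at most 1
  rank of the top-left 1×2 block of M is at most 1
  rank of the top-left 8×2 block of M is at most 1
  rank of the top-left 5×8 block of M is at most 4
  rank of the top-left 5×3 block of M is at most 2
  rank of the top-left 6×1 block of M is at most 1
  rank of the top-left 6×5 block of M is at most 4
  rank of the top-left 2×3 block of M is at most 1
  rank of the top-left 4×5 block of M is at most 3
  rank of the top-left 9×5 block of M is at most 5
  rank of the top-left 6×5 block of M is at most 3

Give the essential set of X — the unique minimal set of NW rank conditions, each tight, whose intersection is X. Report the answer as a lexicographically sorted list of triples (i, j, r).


Computing R[i][j] = min implied NW-rank bound (n=9, 22 conditions):

  R[1]: 1  1  1  1  1  1  1  1  1
  R[2]: 1  1  1  2  2  2  2  2  2
  R[3]: 1  1  2  3  3  3  3  3  3
  R[4]: 1  1  2  3  3  4  4  4  4
  R[5]: 1  1  2  3  3  4  4  4  5
  R[6]: 1  1  2  3  3  4  5  5  6
  R[7]: 1  1  2  3  4  5  6  6  7
  R[8]: 1  1  2  3  4  5  6  7  8
  R[9]: 1  2  3  4  5  6  7  8  9

the unique w with this rank table is (1, 4, 3, 6, 9, 7, 5, 8, 2).

D(w) has 13 cells with 4 SE-corners; essential set:

[(2, 3, 1), (5, 8, 4), (6, 5, 3), (8, 2, 1)]


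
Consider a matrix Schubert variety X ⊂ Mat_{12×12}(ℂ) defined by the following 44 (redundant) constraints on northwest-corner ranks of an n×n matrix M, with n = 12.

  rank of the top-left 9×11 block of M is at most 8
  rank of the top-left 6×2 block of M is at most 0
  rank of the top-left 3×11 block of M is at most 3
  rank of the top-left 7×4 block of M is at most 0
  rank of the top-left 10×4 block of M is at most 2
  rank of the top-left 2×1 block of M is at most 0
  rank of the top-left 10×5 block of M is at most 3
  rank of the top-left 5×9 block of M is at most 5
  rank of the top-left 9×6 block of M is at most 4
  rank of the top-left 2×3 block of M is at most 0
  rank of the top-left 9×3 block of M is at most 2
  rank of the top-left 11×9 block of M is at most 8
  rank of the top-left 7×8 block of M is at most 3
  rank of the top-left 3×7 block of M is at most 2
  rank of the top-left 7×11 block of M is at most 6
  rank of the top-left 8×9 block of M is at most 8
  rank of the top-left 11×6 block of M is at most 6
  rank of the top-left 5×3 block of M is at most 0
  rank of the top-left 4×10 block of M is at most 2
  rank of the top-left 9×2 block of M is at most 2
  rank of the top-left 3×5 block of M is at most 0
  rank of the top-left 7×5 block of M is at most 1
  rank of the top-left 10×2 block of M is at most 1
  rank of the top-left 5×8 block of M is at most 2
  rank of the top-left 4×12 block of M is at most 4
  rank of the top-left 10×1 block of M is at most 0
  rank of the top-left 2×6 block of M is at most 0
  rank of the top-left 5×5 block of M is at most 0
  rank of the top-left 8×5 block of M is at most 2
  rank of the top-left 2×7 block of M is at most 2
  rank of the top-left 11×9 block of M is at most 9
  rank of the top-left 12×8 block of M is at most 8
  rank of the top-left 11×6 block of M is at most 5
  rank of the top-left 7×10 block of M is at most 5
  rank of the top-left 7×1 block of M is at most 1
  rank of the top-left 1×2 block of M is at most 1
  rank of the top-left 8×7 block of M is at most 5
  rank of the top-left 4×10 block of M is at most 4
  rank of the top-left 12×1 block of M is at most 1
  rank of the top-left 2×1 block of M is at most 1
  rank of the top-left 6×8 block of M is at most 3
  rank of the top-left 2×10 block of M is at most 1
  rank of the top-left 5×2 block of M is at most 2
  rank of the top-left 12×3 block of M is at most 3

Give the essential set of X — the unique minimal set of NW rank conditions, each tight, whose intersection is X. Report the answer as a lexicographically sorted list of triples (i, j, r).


The tightest implied rank at each (i,j), from the 44 conditions:

  row 1: 0  0  0  0  0  0  1  1  1  1  1  1
  row 2: 0  0  0  0  0  0  1  1  1  1  2  2
  row 3: 0  0  0  0  0  1  2  2  2  2  3  3
  row 4: 0  0  0  0  0  1  2  2  2  2  3  4
  row 5: 0  0  0  0  0  1  2  2  3  3  4  5
  row 6: 0  0  0  0  1  2  3  3  4  4  5  6
  row 7: 0  0  0  0  1  2  3  3  4  5  6  7
  row 8: 0  1  1  1  2  3  4  4  5  6  7  8
  row 9: 0  1  2  2  3  4  5  5  6  7  8  9
  row 10: 0  1  2  2  3  4  5  6  7  8  9  10
  row 11: 1  2  3  3  4  5  6  7  8  9  10  11
  row 12: 1  2  3  4  5  6  7  8  9  10  11  12

the unique w with this rank table is (7, 11, 6, 12, 9, 5, 10, 2, 3, 8, 1, 4).

|D(w)|=47, |Ess(w)|=9:

[(2, 6, 0), (2, 10, 1), (4, 10, 2), (5, 5, 0), (5, 8, 2), (7, 4, 0), (7, 8, 3), (10, 1, 0), (10, 4, 2)]


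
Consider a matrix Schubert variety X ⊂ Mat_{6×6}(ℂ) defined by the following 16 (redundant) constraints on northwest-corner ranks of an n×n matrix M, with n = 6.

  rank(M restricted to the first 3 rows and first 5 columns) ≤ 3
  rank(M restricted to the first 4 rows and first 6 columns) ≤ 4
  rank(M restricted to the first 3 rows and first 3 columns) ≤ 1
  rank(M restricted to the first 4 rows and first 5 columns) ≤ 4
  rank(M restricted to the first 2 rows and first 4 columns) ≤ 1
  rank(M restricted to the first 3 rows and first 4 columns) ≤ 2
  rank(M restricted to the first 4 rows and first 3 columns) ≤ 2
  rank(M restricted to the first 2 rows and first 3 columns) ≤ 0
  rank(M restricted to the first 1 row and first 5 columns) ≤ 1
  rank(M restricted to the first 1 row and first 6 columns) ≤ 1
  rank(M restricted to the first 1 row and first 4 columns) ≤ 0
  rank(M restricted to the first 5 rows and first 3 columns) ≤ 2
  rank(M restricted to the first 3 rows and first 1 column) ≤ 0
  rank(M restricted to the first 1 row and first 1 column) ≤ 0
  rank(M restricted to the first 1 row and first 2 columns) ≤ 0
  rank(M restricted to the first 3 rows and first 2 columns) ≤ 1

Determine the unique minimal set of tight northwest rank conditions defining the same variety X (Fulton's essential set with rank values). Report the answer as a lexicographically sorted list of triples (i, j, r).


Recovering R(i,j) via the rank-extension bound from the 16 conditions:

  row 1: 0, 0, 0, 0, 1, 1
  row 2: 0, 0, 0, 1, 2, 2
  row 3: 0, 1, 1, 2, 3, 3
  row 4: 1, 2, 2, 3, 4, 4
  row 5: 1, 2, 2, 3, 4, 5
  row 6: 1, 2, 3, 4, 5, 6

the unique w with this rank table is (5, 4, 2, 1, 6, 3).

D(w) has 9 cells with 4 SE-corners; essential set:

[(1, 4, 0), (2, 3, 0), (3, 1, 0), (5, 3, 2)]


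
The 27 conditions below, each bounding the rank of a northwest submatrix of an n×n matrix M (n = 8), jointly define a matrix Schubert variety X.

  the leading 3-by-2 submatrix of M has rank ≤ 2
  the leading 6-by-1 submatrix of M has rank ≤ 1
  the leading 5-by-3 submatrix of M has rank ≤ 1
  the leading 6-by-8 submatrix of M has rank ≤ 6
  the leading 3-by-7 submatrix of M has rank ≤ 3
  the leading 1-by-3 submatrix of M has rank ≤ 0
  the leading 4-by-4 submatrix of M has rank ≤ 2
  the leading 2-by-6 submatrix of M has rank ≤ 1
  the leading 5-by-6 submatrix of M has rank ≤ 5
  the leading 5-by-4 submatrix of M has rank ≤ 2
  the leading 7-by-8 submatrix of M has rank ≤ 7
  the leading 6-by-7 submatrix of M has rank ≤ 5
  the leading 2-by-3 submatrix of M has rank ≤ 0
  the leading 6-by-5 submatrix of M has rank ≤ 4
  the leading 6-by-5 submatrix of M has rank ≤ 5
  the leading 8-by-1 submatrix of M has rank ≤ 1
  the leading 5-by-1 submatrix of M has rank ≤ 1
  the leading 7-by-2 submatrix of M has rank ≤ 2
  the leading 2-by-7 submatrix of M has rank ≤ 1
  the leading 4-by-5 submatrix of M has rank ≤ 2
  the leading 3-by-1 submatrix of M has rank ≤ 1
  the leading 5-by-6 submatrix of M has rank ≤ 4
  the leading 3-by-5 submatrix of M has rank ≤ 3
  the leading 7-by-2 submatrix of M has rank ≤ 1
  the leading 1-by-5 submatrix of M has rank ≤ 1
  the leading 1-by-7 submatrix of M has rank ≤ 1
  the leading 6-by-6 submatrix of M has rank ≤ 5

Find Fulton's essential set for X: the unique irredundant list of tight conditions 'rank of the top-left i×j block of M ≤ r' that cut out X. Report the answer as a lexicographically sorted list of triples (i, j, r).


Computing R[i][j] = min implied NW-rank bound (n=8, 27 conditions):

  i=1: 0, 0, 0, 1, 1, 1, 1, 1
  i=2: 0, 0, 0, 1, 1, 1, 1, 2
  i=3: 1, 1, 1, 2, 2, 2, 2, 3
  i=4: 1, 1, 1, 2, 2, 3, 3, 4
  i=5: 1, 1, 1, 2, 3, 4, 4, 5
  i=6: 1, 1, 2, 3, 4, 5, 5, 6
  i=7: 1, 1, 2, 3, 4, 5, 6, 7
  i=8: 1, 2, 3, 4, 5, 6, 7, 8

second differences of R give the permutation w = (4, 8, 1, 6, 5, 3, 7, 2).

Fulton essential set (5 of the 16 Rothe cells):

[(2, 3, 0), (2, 7, 1), (4, 5, 2), (5, 3, 1), (7, 2, 1)]


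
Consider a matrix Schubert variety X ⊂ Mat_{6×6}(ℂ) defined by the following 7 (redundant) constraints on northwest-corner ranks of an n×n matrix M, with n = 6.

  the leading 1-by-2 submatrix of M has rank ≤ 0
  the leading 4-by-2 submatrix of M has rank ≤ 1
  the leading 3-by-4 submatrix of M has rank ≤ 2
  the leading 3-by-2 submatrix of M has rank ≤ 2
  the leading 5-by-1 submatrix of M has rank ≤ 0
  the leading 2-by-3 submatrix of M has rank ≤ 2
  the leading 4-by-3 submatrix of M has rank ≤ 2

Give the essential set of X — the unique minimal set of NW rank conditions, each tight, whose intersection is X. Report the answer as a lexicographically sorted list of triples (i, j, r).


The tightest implied rank at each (i,j), from the 7 conditions:

  R[1]: 0 | 0 | 1 | 1 | 1 | 1
  R[2]: 0 | 1 | 2 | 2 | 2 | 2
  R[3]: 0 | 1 | 2 | 2 | 3 | 3
  R[4]: 0 | 1 | 2 | 3 | 4 | 4
  R[5]: 0 | 1 | 2 | 3 | 4 | 5
  R[6]: 1 | 2 | 3 | 4 | 5 | 6

giving w = (3, 2, 5, 4, 6, 1) via Δ²R.

|D(w)|=7, |Ess(w)|=3:

[(1, 2, 0), (3, 4, 2), (5, 1, 0)]


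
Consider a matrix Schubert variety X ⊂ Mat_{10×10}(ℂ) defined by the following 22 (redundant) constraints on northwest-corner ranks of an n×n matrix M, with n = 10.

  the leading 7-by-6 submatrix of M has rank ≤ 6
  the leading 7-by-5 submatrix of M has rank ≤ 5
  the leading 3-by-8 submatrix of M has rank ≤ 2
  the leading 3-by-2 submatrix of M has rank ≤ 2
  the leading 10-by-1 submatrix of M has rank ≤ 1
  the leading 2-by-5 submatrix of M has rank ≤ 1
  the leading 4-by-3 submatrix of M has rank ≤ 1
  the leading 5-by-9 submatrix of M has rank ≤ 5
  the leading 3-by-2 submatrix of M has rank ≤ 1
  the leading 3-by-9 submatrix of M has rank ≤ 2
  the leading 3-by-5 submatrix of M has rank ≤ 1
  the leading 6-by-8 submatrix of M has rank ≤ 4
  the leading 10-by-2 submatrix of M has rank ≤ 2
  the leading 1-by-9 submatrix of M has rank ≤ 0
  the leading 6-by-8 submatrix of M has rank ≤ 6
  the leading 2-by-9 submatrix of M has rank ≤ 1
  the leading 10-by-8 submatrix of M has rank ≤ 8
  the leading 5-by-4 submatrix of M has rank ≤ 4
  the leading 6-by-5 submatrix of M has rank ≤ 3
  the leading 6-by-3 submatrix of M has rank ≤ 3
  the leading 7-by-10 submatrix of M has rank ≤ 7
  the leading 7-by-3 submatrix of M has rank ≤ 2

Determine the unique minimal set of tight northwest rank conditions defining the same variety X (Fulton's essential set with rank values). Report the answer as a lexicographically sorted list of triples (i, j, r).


The tightest implied rank at each (i,j), from the 22 conditions:

  row 1: 0 | 0 | 0 | 0 | 0 | 0 | 0 | 0 | 0 | 1
  row 2: 1 | 1 | 1 | 1 | 1 | 1 | 1 | 1 | 1 | 2
  row 3: 1 | 1 | 1 | 1 | 1 | 2 | 2 | 2 | 2 | 3
  row 4: 1 | 1 | 1 | 2 | 2 | 3 | 3 | 3 | 3 | 4
  row 5: 1 | 2 | 2 | 3 | 3 | 4 | 4 | 4 | 4 | 5
  row 6: 1 | 2 | 2 | 3 | 3 | 4 | 4 | 4 | 5 | 6
  row 7: 1 | 2 | 2 | 3 | 4 | 5 | 5 | 5 | 6 | 7
  row 8: 1 | 2 | 3 | 4 | 5 | 6 | 6 | 6 | 7 | 8
  row 9: 1 | 2 | 3 | 4 | 5 | 6 | 7 | 7 | 8 | 9
  row 10: 1 | 2 | 3 | 4 | 5 | 6 | 7 | 8 | 9 | 10

the unique w with this rank table is (10, 1, 6, 4, 2, 9, 5, 3, 7, 8).

Fulton essential set (6 of the 20 Rothe cells):

[(1, 9, 0), (3, 5, 1), (4, 3, 1), (6, 5, 3), (6, 8, 4), (7, 3, 2)]


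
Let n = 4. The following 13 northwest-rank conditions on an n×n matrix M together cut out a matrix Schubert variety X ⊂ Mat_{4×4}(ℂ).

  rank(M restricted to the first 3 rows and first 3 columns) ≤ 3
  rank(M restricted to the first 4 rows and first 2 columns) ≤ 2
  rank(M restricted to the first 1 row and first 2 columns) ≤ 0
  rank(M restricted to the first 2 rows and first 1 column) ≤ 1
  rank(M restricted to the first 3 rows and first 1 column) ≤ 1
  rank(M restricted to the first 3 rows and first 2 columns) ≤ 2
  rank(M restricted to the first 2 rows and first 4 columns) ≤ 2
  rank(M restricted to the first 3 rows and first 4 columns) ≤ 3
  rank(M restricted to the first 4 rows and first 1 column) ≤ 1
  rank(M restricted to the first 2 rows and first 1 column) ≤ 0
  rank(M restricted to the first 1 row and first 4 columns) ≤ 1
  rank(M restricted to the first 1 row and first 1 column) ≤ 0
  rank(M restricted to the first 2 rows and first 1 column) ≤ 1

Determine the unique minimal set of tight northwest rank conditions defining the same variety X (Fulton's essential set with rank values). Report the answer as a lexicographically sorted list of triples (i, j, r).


Computing R[i][j] = min implied NW-rank bound (n=4, 13 conditions):

  R[1]: 0  0  1  1
  R[2]: 0  1  2  2
  R[3]: 1  2  3  3
  R[4]: 1  2  3  4

second differences of R give the permutation w = (3, 2, 1, 4).

ℓ(w)=3; the 2 essential cells (i,j,r):

[(1, 2, 0), (2, 1, 0)]


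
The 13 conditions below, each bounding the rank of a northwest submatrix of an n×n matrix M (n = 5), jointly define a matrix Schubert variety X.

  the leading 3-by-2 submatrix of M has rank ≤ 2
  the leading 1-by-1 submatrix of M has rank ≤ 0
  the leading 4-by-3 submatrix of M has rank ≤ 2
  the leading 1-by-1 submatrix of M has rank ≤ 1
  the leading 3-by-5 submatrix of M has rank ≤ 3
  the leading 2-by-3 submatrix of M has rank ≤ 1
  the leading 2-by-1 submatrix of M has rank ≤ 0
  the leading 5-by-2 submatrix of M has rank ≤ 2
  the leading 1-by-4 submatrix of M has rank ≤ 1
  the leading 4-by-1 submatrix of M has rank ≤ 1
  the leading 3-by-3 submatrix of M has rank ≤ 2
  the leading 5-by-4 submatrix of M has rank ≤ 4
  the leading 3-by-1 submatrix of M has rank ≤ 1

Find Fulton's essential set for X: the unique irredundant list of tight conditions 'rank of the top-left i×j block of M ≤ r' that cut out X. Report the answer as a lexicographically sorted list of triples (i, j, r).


The tightest implied rank at each (i,j), from the 13 conditions:

  0, 1, 1, 1, 1
  0, 1, 1, 2, 2
  1, 2, 2, 3, 3
  1, 2, 2, 3, 4
  1, 2, 3, 4, 5

reading off 1-entries of Δ²R: w = (2, 4, 1, 5, 3).

3 SE-corners of the 4-cell Rothe diagram give Ess(w):

[(2, 1, 0), (2, 3, 1), (4, 3, 2)]


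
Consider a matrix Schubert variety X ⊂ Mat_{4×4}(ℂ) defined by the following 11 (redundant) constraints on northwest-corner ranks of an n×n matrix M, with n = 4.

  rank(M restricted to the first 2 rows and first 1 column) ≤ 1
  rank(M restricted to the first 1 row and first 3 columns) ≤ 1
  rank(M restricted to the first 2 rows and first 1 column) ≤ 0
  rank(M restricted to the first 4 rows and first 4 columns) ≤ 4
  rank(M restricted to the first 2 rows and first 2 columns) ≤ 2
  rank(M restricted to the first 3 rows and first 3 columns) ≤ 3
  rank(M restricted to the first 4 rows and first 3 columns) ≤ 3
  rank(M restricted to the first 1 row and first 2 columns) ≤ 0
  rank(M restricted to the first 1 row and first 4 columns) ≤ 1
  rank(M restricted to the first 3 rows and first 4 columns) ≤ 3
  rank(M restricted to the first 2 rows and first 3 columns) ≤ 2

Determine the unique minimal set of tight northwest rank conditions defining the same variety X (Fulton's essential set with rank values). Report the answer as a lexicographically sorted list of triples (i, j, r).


Rank table r_w(4×4) implied by the 11 constraints:

  R[1]: 0 | 0 | 1 | 1
  R[2]: 0 | 1 | 2 | 2
  R[3]: 1 | 2 | 3 | 3
  R[4]: 1 | 2 | 3 | 4

reading off 1-entries of Δ²R: w = (3, 2, 1, 4).

2 SE-corners of the 3-cell Rothe diagram give Ess(w):

[(1, 2, 0), (2, 1, 0)]


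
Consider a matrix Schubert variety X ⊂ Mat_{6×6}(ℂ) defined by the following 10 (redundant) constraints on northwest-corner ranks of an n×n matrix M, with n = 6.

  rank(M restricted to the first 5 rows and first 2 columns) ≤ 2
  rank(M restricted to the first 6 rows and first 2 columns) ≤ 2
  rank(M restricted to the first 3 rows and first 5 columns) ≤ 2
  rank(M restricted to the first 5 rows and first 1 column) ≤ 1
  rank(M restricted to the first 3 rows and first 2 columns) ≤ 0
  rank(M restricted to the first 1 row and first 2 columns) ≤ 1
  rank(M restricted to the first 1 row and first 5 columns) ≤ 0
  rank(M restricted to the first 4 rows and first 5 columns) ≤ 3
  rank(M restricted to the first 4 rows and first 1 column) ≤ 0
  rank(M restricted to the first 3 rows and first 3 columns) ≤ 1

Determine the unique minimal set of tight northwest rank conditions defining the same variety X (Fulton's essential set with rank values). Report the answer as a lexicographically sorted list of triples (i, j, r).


Rank table r_w(6×6) implied by the 10 constraints:

  i=1: 0 | 0 | 0 | 0 | 0 | 1
  i=2: 0 | 0 | 1 | 1 | 1 | 2
  i=3: 0 | 0 | 1 | 2 | 2 | 3
  i=4: 0 | 1 | 2 | 3 | 3 | 4
  i=5: 1 | 2 | 3 | 4 | 4 | 5
  i=6: 1 | 2 | 3 | 4 | 5 | 6

reading off 1-entries of Δ²R: w = (6, 3, 4, 2, 1, 5).

Fulton essential set (3 of the 10 Rothe cells):

[(1, 5, 0), (3, 2, 0), (4, 1, 0)]


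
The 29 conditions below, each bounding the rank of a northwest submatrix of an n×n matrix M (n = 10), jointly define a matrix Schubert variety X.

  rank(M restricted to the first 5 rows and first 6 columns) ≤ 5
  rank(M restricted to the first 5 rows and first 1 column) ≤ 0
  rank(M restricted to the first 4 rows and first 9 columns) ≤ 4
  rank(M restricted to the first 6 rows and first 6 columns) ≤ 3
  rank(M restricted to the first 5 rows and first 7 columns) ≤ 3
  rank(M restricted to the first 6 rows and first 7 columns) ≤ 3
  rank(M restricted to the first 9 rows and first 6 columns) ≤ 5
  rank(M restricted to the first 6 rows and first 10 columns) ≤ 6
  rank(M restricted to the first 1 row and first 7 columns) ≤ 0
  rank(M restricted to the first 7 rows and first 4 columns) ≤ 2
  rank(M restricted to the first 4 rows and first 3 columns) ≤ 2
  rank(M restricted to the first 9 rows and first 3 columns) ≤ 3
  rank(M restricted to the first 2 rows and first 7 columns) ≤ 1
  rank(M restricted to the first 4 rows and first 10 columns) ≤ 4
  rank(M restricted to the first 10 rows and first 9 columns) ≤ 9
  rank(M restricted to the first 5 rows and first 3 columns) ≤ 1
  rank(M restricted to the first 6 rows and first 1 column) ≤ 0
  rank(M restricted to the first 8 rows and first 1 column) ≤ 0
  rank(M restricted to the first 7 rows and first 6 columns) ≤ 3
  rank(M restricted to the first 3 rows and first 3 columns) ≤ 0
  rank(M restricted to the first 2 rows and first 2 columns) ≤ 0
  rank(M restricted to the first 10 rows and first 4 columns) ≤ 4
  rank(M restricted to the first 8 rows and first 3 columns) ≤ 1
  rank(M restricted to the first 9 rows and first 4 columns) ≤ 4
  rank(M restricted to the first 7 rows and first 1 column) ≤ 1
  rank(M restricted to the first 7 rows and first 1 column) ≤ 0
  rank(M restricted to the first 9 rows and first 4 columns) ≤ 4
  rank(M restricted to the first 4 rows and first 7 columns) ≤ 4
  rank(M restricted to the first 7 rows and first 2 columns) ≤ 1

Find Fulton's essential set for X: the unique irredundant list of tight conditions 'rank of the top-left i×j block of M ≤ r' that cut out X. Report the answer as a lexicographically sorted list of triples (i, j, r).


Computing R[i][j] = min implied NW-rank bound (n=10, 29 conditions):

  R[1]: 0  0  0  0  0  0  0  1  1  1
  R[2]: 0  0  0  1  1  1  1  2  2  2
  R[3]: 0  0  0  1  2  2  2  3  3  3
  R[4]: 0  1  1  2  3  3  3  4  4  4
  R[5]: 0  1  1  2  3  3  3  4  5  5
  R[6]: 0  1  1  2  3  3  3  4  5  6
  R[7]: 0  1  1  2  3  3  4  5  6  7
  R[8]: 0  1  1  2  3  4  5  6  7  8
  R[9]: 1  2  2  3  4  5  6  7  8  9
  R[10]: 1  2  3  4  5  6  7  8  9  10

so w = (8, 4, 5, 2, 9, 10, 7, 6, 1, 3).

|D(w)|=27, |Ess(w)|=6:

[(1, 7, 0), (3, 3, 0), (6, 7, 3), (7, 6, 3), (8, 1, 0), (8, 3, 1)]


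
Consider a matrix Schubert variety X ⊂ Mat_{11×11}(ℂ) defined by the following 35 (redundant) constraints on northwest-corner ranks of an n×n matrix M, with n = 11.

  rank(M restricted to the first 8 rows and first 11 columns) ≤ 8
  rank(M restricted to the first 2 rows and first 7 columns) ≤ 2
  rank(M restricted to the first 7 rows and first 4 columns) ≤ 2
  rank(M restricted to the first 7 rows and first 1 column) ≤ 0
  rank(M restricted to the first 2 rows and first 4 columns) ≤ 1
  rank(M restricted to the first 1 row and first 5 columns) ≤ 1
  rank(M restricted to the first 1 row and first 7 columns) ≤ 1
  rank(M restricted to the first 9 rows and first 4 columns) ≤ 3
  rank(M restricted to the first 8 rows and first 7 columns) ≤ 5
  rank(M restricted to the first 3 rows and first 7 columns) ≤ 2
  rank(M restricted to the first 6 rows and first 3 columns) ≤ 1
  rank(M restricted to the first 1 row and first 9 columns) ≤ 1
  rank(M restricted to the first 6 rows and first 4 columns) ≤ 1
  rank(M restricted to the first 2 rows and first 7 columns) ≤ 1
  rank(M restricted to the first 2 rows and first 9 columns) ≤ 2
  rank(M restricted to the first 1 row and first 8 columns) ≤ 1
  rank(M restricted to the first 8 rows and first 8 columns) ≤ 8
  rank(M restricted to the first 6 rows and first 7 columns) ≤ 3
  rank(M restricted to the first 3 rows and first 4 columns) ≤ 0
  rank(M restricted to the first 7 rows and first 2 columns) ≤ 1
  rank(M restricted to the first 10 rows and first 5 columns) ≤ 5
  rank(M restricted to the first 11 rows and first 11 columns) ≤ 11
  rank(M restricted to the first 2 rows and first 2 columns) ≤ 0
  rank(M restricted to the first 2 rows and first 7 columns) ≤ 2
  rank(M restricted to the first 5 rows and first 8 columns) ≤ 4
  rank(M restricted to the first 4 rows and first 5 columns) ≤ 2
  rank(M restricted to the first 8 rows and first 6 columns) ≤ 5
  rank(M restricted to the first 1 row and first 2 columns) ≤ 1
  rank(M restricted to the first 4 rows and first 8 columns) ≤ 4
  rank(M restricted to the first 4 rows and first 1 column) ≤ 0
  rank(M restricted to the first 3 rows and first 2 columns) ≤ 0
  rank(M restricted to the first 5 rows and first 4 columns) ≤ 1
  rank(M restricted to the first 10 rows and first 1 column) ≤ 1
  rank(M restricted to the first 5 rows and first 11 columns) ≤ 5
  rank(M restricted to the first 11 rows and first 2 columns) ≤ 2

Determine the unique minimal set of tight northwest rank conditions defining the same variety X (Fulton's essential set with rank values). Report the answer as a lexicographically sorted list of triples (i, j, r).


Propagating the 35 rank bounds to every northwest block:

  row 1: 0 | 0 | 0 | 0 | 1 | 1 | 1 | 1 | 1 | 1 | 1
  row 2: 0 | 0 | 0 | 0 | 1 | 1 | 1 | 2 | 2 | 2 | 2
  row 3: 0 | 0 | 0 | 0 | 1 | 2 | 2 | 3 | 3 | 3 | 3
  row 4: 0 | 1 | 1 | 1 | 2 | 3 | 3 | 4 | 4 | 4 | 4
  row 5: 0 | 1 | 1 | 1 | 2 | 3 | 3 | 4 | 5 | 5 | 5
  row 6: 0 | 1 | 1 | 1 | 2 | 3 | 3 | 4 | 5 | 6 | 6
  row 7: 0 | 1 | 2 | 2 | 3 | 4 | 4 | 5 | 6 | 7 | 7
  row 8: 1 | 2 | 3 | 3 | 4 | 5 | 5 | 6 | 7 | 8 | 8
  row 9: 1 | 2 | 3 | 3 | 4 | 5 | 6 | 7 | 8 | 9 | 9
  row 10: 1 | 2 | 3 | 4 | 5 | 6 | 7 | 8 | 9 | 10 | 10
  row 11: 1 | 2 | 3 | 4 | 5 | 6 | 7 | 8 | 9 | 10 | 11

giving w = (5, 8, 6, 2, 9, 10, 3, 1, 7, 4, 11) via Δ²R.

Fulton essential set (6 of the 25 Rothe cells):

[(2, 7, 1), (3, 4, 0), (6, 4, 1), (6, 7, 3), (7, 1, 0), (9, 4, 3)]


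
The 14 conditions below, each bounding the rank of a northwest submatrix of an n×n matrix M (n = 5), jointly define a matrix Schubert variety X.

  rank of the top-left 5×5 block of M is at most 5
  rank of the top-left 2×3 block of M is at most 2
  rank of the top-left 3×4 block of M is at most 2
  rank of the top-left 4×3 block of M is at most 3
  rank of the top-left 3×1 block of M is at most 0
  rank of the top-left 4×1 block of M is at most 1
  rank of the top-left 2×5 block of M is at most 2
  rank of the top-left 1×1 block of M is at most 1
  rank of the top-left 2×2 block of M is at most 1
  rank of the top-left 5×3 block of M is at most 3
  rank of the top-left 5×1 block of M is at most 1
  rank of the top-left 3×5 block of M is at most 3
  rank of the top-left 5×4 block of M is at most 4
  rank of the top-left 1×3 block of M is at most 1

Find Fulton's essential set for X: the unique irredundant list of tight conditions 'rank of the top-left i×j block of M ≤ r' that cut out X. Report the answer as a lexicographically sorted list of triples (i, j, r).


Computing R[i][j] = min implied NW-rank bound (n=5, 14 conditions):

  i=1: 0 | 1 | 1 | 1 | 1
  i=2: 0 | 1 | 2 | 2 | 2
  i=3: 0 | 1 | 2 | 2 | 3
  i=4: 1 | 2 | 3 | 3 | 4
  i=5: 1 | 2 | 3 | 4 | 5

hence w(1..5) = (2, 3, 5, 1, 4).

Fulton essential set (2 of the 4 Rothe cells):

[(3, 1, 0), (3, 4, 2)]
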